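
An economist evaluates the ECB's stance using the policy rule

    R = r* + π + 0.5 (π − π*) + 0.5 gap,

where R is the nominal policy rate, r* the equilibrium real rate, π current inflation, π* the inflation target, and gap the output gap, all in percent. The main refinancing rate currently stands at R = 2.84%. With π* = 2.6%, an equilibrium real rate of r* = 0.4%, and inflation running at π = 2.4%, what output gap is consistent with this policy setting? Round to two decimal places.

0.28%

0.5 gap = 2.84 − 0.4 − 2.4 − 0.5 × (2.4 − 2.6) = 0.14
gap = 0.14 / 0.5 = 0.28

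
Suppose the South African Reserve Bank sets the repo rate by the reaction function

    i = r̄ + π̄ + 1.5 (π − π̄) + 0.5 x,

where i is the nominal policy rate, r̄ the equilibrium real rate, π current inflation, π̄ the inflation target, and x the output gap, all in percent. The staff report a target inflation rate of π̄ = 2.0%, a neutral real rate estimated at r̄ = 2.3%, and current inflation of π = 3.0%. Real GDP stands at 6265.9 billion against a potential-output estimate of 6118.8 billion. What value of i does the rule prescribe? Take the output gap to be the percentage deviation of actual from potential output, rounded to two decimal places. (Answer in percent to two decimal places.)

Output gap = 100 × (6265.9 − 6118.8) / 6118.8 = 2.40%.
i = 2.30 + 2.00 + 1.5 × (3.00 − 2.00) + 0.5 × 2.40
   = 2.30 + 2 + 1.5 + 1.2 = 7.00

7.00%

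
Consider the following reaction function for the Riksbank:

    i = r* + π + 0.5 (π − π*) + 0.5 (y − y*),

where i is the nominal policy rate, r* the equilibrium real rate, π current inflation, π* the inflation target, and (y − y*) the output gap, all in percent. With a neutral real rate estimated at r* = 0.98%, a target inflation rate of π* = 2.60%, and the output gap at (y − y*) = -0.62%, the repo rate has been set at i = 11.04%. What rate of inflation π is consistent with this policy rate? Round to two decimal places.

Collecting π: i = r* + (1 + 0.5) π − 0.5 π* + 0.5 (y − y*)
1.5 π = 11.04 − 0.98 + 0.5 × 2.60 − 0.5 × (-0.62) = 11.67
π = 11.67 / 1.5 = 7.78

7.78%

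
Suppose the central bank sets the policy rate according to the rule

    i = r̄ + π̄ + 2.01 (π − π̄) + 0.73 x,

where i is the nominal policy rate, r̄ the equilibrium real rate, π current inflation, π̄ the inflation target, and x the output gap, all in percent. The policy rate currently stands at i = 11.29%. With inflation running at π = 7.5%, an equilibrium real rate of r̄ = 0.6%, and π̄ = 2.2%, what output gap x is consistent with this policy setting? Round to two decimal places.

0.73 x = 11.29 − 0.6 − 2.2 − 2.01 × (7.5 − 2.2) = -2.163
x = -2.163 / 0.73 = -2.96

-2.96%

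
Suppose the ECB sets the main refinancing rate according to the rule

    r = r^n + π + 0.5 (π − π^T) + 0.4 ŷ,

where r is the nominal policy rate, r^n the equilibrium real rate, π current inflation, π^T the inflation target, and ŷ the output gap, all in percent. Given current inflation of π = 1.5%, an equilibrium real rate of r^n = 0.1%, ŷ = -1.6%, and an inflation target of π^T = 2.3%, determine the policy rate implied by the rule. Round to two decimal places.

r = 0.1 + 1.5 + 0.5 × (1.5 − 2.3) + 0.4 × (-1.6)
   = 0.1 + 1.5 − 0.4 − 0.64 = 0.56

0.56%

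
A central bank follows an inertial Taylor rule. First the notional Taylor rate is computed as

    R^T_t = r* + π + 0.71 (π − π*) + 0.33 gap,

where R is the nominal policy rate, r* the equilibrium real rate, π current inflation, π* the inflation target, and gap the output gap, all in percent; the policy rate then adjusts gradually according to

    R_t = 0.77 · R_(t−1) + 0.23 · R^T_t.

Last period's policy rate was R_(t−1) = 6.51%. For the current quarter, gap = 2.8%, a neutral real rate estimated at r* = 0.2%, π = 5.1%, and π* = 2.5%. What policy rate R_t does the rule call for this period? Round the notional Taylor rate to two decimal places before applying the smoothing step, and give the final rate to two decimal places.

R^T_t = 0.2 + 5.1 + 0.71 × (5.1 − 2.5) + 0.33 × 2.8
   = 0.2 + 5.1 + 1.846 + 0.924 = 8.07
R_t = 0.77 × 6.51 + 0.23 × 8.07 = 5.0127 + 1.8561 = 6.87

6.87%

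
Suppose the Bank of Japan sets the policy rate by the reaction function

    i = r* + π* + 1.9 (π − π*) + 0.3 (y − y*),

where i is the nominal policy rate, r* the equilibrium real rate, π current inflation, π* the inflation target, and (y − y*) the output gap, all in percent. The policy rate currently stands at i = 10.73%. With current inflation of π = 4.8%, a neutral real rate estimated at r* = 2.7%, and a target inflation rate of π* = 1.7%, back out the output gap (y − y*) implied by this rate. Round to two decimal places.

1.47%

0.3 (y − y*) = 10.73 − 2.7 − 1.7 − 1.9 × (4.8 − 1.7) = 0.44
(y − y*) = 0.44 / 0.3 = 1.47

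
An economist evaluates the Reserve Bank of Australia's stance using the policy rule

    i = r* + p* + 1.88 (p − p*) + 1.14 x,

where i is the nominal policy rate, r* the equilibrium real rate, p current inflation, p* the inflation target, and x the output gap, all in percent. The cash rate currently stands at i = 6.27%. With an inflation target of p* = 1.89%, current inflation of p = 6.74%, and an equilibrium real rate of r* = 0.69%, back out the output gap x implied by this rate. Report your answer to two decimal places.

-4.76%

1.14 x = 6.27 − 0.69 − 1.89 − 1.88 × (6.74 − 1.89) = -5.428
x = -5.428 / 1.14 = -4.76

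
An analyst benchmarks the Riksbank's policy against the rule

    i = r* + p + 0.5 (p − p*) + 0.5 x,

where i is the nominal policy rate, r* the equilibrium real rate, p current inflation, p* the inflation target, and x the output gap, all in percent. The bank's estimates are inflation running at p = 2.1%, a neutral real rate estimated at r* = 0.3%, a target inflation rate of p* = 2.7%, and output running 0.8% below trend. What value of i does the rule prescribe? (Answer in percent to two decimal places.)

Output 0.8% below potential → x = -0.8.
i = 0.3 + 2.1 + 0.5 × (2.1 − 2.7) + 0.5 × (-0.8)
   = 0.3 + 2.1 − 0.3 − 0.4 = 1.70

1.70%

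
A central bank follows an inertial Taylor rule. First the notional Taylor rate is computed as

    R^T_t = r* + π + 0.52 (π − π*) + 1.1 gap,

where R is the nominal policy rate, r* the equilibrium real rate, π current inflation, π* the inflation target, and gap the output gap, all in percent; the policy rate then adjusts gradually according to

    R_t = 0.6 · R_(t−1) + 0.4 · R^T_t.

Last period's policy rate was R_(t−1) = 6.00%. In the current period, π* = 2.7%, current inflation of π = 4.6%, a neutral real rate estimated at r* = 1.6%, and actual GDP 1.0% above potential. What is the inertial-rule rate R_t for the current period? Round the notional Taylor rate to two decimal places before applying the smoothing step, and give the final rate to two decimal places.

6.92%

Output 1.0% above potential → gap = 1.0.
R^T_t = 1.6 + 4.6 + 0.52 × (4.6 − 2.7) + 1.1 × 1.0
   = 1.6 + 4.6 + 0.988 + 1.1 = 8.29
R_t = 0.6 × 6.00 + 0.4 × 8.29 = 3.6 + 3.316 = 6.92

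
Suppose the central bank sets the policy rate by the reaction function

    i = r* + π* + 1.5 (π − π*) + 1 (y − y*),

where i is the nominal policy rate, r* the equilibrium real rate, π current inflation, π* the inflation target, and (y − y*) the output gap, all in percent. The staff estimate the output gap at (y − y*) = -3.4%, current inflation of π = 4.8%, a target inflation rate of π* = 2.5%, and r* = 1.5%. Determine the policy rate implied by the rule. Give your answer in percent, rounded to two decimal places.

4.05%

i = 1.5 + 2.5 + 1.5 × (4.8 − 2.5) + 1 × (-3.4)
   = 1.5 + 2.5 + 3.45 − 3.4 = 4.05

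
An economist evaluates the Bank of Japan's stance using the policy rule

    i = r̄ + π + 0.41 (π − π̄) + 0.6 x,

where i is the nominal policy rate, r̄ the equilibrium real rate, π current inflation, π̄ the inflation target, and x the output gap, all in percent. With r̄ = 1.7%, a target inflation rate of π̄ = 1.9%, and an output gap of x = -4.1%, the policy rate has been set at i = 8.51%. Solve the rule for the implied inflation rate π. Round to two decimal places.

Collecting π: i = r̄ + (1 + 0.41) π − 0.41 π̄ + 0.6 x
1.41 π = 8.51 − 1.7 + 0.41 × 1.9 − 0.6 × (-4.1) = 10.049
π = 10.049 / 1.41 = 7.13

7.13%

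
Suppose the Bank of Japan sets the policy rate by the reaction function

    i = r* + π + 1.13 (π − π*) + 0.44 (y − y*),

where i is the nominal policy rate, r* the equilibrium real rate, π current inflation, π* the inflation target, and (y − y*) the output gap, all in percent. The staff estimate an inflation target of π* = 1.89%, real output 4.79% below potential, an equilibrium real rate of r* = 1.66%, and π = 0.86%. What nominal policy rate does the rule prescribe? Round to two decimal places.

-0.75%

Output 4.79% below potential → (y − y*) = -4.79.
i = 1.66 + 0.86 + 1.13 × (0.86 − 1.89) + 0.44 × (-4.79)
   = 1.66 + 0.86 − 1.1639 − 2.1076 = -0.75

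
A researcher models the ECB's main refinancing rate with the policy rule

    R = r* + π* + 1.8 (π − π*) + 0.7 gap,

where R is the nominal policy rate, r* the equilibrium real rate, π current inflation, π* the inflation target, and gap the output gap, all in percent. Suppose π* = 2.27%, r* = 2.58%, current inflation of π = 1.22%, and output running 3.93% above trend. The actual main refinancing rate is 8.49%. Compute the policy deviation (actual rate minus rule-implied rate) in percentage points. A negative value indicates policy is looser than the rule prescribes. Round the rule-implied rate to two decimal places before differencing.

2.78 pp

Output 3.93% above potential → gap = 3.93.
R = 2.58 + 2.27 + 1.8 × (1.22 − 2.27) + 0.7 × 3.93
   = 2.58 + 2.27 − 1.89 + 2.751 = 5.71
Deviation = 8.49 − 5.71 = 2.78 pp.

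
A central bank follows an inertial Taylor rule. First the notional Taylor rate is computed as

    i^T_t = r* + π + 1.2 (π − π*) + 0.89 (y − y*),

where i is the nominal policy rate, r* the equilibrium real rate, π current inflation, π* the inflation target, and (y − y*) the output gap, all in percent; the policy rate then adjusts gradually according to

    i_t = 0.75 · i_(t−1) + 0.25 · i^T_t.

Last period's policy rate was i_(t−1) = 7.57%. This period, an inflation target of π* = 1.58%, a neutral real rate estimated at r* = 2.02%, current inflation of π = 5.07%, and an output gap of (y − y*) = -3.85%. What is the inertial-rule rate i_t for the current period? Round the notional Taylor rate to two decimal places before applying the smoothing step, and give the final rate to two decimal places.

7.64%

i^T_t = 2.02 + 5.07 + 1.2 × (5.07 − 1.58) + 0.89 × (-3.85)
   = 2.02 + 5.07 + 4.188 − 3.4265 = 7.85
i_t = 0.75 × 7.57 + 0.25 × 7.85 = 5.6775 + 1.9625 = 7.64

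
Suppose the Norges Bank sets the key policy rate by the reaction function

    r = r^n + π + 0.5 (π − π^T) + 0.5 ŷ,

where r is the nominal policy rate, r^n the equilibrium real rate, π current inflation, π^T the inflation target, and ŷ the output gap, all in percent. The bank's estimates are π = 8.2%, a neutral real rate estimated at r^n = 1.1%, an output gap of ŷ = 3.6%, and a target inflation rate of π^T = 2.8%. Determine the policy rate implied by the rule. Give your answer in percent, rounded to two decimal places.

13.80%

r = 1.1 + 8.2 + 0.5 × (8.2 − 2.8) + 0.5 × 3.6
   = 1.1 + 8.2 + 2.7 + 1.8 = 13.80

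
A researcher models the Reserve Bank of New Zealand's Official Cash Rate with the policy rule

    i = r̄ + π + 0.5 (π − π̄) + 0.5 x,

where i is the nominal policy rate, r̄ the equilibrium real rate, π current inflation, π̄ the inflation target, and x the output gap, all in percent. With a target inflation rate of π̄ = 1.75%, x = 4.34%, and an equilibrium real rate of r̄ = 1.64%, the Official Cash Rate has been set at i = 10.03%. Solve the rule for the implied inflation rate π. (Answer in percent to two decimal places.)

4.73%

Collecting π: i = r̄ + (1 + 0.5) π − 0.5 π̄ + 0.5 x
1.5 π = 10.03 − 1.64 + 0.5 × 1.75 − 0.5 × 4.34 = 7.095
π = 7.095 / 1.5 = 4.73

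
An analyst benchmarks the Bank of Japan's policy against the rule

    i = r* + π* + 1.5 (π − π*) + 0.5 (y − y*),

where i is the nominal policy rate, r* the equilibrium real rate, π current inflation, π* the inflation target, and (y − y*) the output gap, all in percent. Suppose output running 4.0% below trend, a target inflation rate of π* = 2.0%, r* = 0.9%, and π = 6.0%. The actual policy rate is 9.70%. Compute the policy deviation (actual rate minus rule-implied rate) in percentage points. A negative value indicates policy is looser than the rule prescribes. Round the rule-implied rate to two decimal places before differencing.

2.80 pp

Output 4.0% below potential → (y − y*) = -4.0.
i = 0.9 + 2.0 + 1.5 × (6.0 − 2.0) + 0.5 × (-4.0)
   = 0.9 + 2 + 6 − 2 = 6.90
Deviation = 9.70 − 6.90 = 2.80 pp.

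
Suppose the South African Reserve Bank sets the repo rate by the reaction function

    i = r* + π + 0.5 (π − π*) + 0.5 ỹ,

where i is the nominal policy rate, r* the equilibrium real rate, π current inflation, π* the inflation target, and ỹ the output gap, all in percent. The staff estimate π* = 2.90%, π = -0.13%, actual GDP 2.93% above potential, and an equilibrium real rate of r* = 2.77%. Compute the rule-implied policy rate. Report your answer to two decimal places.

Output 2.93% above potential → ỹ = 2.93.
i = 2.77 + (-0.13) + 0.5 × (-0.13 − 2.90) + 0.5 × 2.93
   = 2.77 − 0.13 − 1.515 + 1.465 = 2.59

2.59%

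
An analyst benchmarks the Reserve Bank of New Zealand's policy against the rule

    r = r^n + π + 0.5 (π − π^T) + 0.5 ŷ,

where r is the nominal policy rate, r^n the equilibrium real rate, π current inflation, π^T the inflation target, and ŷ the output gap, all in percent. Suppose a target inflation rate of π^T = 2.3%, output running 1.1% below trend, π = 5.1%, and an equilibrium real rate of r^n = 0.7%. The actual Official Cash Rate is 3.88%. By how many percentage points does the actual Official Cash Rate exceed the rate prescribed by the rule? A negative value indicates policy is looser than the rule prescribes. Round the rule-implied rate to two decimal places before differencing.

-2.77 pp

Output 1.1% below potential → ŷ = -1.1.
r = 0.7 + 5.1 + 0.5 × (5.1 − 2.3) + 0.5 × (-1.1)
   = 0.7 + 5.1 + 1.4 − 0.55 = 6.65
Deviation = 3.88 − 6.65 = -2.77 pp.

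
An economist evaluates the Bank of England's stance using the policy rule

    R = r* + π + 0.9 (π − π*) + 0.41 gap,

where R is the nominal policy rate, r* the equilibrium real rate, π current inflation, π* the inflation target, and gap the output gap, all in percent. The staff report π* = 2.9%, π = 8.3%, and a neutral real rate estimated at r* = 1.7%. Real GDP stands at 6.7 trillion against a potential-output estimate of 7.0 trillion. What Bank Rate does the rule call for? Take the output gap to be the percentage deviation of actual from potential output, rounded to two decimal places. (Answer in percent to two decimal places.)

13.10%

Output gap = 100 × (6.7 − 7.0) / 7.0 = -4.29%.
R = 1.70 + 8.30 + 0.9 × (8.30 − 2.90) + 0.41 × (-4.29)
   = 1.70 + 8.3 + 4.86 − 1.7589 = 13.10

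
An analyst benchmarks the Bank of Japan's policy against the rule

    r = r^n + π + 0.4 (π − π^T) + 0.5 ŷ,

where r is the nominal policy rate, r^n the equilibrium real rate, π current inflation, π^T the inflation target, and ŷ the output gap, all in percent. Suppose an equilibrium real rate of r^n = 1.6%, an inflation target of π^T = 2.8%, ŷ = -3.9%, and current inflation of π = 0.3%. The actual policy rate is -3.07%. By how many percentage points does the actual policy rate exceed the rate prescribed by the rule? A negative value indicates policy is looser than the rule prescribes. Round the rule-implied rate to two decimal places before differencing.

r = 1.6 + 0.3 + 0.4 × (0.3 − 2.8) + 0.5 × (-3.9)
   = 1.6 + 0.3 − 1 − 1.95 = -1.05
Deviation = -3.07 − (-1.05) = -2.02 pp.

-2.02 pp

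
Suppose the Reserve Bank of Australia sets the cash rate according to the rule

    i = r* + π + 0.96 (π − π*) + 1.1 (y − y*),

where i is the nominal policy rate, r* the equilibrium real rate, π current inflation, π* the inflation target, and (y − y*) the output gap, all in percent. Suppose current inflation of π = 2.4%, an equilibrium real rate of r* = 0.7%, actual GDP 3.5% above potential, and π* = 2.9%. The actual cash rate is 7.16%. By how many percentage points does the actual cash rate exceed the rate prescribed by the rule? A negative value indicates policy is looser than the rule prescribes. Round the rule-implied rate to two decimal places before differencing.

Output 3.5% above potential → (y − y*) = 3.5.
i = 0.7 + 2.4 + 0.96 × (2.4 − 2.9) + 1.1 × 3.5
   = 0.7 + 2.4 − 0.48 + 3.85 = 6.47
Deviation = 7.16 − 6.47 = 0.69 pp.

0.69 pp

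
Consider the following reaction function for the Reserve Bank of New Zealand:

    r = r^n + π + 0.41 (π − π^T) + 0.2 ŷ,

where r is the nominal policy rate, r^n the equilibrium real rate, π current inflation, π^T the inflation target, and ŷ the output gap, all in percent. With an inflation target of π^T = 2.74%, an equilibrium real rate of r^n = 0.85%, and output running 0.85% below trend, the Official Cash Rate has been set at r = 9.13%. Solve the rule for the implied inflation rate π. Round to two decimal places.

6.79%

Output 0.85% below potential → ŷ = -0.85.
Collecting π: r = r^n + (1 + 0.41) π − 0.41 π^T + 0.2 ŷ
1.41 π = 9.13 − 0.85 + 0.41 × 2.74 − 0.2 × (-0.85) = 9.5734
π = 9.5734 / 1.41 = 6.79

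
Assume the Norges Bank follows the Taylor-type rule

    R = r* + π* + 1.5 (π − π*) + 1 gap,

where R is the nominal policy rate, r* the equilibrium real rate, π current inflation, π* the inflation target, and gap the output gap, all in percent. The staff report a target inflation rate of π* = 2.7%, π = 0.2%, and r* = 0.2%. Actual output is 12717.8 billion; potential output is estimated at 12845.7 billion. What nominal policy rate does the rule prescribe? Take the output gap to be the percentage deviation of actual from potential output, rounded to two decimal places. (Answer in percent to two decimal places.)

Output gap = 100 × (12717.8 − 12845.7) / 12845.7 = -1.00%.
R = 0.20 + 2.70 + 1.5 × (0.20 − 2.70) + 1 × (-1.00)
   = 0.20 + 2.7 − 3.75 − 1 = -1.85

-1.85%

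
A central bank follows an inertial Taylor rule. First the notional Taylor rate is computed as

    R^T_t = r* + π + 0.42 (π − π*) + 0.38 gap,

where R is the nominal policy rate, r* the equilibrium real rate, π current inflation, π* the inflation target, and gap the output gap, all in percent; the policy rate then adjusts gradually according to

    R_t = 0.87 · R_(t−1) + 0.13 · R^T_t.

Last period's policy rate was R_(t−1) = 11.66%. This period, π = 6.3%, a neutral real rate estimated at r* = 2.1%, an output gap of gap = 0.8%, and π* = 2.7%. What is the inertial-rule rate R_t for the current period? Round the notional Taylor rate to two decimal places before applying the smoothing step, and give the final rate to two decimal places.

R^T_t = 2.1 + 6.3 + 0.42 × (6.3 − 2.7) + 0.38 × 0.8
   = 2.1 + 6.3 + 1.512 + 0.304 = 10.22
R_t = 0.87 × 11.66 + 0.13 × 10.22 = 10.1442 + 1.3286 = 11.47

11.47%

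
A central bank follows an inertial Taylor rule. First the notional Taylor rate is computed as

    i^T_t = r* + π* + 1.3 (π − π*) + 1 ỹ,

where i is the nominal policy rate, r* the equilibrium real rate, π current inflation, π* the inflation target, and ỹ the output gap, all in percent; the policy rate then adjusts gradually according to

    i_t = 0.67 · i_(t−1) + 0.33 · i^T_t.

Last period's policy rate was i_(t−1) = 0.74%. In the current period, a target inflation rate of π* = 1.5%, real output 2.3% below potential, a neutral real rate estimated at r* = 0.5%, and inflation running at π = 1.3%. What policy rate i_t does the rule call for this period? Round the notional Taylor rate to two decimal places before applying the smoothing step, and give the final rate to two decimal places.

0.31%

Output 2.3% below potential → ỹ = -2.3.
i^T_t = 0.5 + 1.5 + 1.3 × (1.3 − 1.5) + 1 × (-2.3)
   = 0.5 + 1.5 − 0.26 − 2.3 = -0.56
i_t = 0.67 × 0.74 + 0.33 × (-0.56) = 0.4958 − 0.1848 = 0.31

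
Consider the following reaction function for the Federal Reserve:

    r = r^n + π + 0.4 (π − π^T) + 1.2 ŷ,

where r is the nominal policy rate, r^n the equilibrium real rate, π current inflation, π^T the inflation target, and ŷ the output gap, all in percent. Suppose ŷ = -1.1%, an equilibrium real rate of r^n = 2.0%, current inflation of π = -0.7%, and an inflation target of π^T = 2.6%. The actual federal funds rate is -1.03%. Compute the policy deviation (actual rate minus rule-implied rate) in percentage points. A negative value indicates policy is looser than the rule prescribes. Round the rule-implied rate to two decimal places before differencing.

r = 2.0 + (-0.7) + 0.4 × (-0.7 − 2.6) + 1.2 × (-1.1)
   = 2.0 − 0.7 − 1.32 − 1.32 = -1.34
Deviation = -1.03 − (-1.34) = 0.31 pp.

0.31 pp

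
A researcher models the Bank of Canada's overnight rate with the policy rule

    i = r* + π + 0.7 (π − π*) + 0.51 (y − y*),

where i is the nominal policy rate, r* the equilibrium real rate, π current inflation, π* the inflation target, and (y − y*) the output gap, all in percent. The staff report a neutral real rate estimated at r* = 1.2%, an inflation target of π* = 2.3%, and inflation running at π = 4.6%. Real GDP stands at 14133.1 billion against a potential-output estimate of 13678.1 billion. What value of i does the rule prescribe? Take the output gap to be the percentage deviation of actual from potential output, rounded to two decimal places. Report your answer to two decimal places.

Output gap = 100 × (14133.1 − 13678.1) / 13678.1 = 3.33%.
i = 1.20 + 4.60 + 0.7 × (4.60 − 2.30) + 0.51 × 3.33
   = 1.20 + 4.6 + 1.61 + 1.6983 = 9.11

9.11%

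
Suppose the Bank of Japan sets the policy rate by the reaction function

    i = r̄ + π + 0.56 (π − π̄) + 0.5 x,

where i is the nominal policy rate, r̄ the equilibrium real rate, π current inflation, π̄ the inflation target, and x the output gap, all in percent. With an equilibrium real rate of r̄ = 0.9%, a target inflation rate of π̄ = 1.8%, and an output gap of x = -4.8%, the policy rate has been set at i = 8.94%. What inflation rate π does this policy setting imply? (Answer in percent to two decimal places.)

Collecting π: i = r̄ + (1 + 0.56) π − 0.56 π̄ + 0.5 x
1.56 π = 8.94 − 0.9 + 0.56 × 1.8 − 0.5 × (-4.8) = 11.448
π = 11.448 / 1.56 = 7.34

7.34%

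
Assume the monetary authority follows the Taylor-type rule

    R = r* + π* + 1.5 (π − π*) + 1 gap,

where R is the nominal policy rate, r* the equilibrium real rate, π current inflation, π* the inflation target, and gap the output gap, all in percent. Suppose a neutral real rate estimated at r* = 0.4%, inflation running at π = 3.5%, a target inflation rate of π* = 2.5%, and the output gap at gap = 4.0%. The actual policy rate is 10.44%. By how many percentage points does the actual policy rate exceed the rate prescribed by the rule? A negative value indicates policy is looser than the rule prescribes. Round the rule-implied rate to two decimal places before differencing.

R = 0.4 + 2.5 + 1.5 × (3.5 − 2.5) + 1 × 4.0
   = 0.4 + 2.5 + 1.5 + 4 = 8.40
Deviation = 10.44 − 8.40 = 2.04 pp.

2.04 pp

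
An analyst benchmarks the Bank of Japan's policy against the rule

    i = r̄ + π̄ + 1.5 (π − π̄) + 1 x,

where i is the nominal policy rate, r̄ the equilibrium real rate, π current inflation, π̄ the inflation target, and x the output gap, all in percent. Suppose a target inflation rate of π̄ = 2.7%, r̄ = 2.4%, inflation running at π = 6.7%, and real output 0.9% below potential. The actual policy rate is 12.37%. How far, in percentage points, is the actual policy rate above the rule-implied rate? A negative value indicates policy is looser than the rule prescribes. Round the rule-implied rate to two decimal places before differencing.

2.17 pp

Output 0.9% below potential → x = -0.9.
i = 2.4 + 2.7 + 1.5 × (6.7 − 2.7) + 1 × (-0.9)
   = 2.4 + 2.7 + 6 − 0.9 = 10.20
Deviation = 12.37 − 10.20 = 2.17 pp.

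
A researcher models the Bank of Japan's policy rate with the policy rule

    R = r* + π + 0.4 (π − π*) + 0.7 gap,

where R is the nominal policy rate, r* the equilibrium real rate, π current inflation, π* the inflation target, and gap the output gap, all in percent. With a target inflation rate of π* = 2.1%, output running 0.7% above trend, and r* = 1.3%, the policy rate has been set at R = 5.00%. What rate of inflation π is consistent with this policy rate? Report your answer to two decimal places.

2.89%

Output 0.7% above potential → gap = 0.7.
Collecting π: R = r* + (1 + 0.4) π − 0.4 π* + 0.7 gap
1.4 π = 5.00 − 1.3 + 0.4 × 2.1 − 0.7 × 0.7 = 4.05
π = 4.05 / 1.4 = 2.89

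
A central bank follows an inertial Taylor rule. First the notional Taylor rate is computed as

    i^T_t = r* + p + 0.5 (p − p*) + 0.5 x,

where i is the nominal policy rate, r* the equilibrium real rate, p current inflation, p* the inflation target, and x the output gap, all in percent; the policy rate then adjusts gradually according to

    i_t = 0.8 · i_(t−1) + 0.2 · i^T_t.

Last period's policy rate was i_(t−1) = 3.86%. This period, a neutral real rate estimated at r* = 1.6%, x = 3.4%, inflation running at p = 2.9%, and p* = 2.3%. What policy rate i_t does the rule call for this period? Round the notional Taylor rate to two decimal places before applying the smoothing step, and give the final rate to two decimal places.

i^T_t = 1.6 + 2.9 + 0.5 × (2.9 − 2.3) + 0.5 × 3.4
   = 1.6 + 2.9 + 0.3 + 1.7 = 6.50
i_t = 0.8 × 3.86 + 0.2 × 6.50 = 3.088 + 1.3 = 4.39

4.39%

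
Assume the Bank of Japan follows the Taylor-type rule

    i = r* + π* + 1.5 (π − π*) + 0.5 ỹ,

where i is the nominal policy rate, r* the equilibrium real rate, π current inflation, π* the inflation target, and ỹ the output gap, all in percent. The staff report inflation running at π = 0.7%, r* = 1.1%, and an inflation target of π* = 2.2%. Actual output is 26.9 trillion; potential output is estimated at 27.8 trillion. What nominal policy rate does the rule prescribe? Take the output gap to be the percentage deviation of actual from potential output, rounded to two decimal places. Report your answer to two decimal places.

Output gap = 100 × (26.9 − 27.8) / 27.8 = -3.24%.
i = 1.10 + 2.20 + 1.5 × (0.70 − 2.20) + 0.5 × (-3.24)
   = 1.10 + 2.2 − 2.25 − 1.62 = -0.57

-0.57%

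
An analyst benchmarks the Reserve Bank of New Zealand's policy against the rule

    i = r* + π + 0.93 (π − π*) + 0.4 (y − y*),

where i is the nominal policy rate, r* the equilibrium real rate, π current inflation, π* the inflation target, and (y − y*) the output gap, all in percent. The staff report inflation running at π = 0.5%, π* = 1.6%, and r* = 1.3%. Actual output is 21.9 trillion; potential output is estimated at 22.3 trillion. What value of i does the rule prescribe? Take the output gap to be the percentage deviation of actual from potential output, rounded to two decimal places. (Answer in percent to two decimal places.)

Output gap = 100 × (21.9 − 22.3) / 22.3 = -1.79%.
i = 1.30 + 0.50 + 0.93 × (0.50 − 1.60) + 0.4 × (-1.79)
   = 1.30 + 0.5 − 1.023 − 0.716 = 0.06

0.06%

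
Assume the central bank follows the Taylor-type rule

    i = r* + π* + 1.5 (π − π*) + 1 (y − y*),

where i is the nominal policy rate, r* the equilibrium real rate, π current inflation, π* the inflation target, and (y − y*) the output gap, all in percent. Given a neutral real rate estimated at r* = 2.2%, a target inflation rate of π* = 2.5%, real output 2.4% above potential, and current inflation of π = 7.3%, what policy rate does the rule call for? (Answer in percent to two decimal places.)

14.30%

Output 2.4% above potential → (y − y*) = 2.4.
i = 2.2 + 2.5 + 1.5 × (7.3 − 2.5) + 1 × 2.4
   = 2.2 + 2.5 + 7.2 + 2.4 = 14.30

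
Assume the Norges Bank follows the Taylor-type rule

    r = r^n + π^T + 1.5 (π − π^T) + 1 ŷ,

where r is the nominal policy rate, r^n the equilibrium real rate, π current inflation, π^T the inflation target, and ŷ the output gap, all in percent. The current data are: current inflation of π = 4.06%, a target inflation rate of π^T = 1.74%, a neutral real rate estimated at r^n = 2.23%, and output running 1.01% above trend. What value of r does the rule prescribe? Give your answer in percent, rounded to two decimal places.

8.46%

Output 1.01% above potential → ŷ = 1.01.
r = 2.23 + 1.74 + 1.5 × (4.06 − 1.74) + 1 × 1.01
   = 2.23 + 1.74 + 3.48 + 1.01 = 8.46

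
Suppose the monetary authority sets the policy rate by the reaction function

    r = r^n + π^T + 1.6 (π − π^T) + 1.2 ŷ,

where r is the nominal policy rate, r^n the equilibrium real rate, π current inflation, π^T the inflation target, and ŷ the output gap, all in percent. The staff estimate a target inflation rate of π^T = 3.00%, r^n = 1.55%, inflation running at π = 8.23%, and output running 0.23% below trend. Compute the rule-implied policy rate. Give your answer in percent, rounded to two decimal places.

12.64%

Output 0.23% below potential → ŷ = -0.23.
r = 1.55 + 3.00 + 1.6 × (8.23 − 3.00) + 1.2 × (-0.23)
   = 1.55 + 3 + 8.368 − 0.276 = 12.64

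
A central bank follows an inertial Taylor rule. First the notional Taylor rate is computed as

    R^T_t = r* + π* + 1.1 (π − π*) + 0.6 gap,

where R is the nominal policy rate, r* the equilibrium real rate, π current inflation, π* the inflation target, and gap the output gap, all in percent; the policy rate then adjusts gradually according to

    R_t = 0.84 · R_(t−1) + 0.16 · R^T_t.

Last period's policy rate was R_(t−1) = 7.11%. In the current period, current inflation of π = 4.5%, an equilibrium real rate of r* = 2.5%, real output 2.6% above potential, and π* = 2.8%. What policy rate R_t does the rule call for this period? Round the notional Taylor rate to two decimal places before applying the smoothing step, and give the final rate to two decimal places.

7.37%

Output 2.6% above potential → gap = 2.6.
R^T_t = 2.5 + 2.8 + 1.1 × (4.5 − 2.8) + 0.6 × 2.6
   = 2.5 + 2.8 + 1.87 + 1.56 = 8.73
R_t = 0.84 × 7.11 + 0.16 × 8.73 = 5.9724 + 1.3968 = 7.37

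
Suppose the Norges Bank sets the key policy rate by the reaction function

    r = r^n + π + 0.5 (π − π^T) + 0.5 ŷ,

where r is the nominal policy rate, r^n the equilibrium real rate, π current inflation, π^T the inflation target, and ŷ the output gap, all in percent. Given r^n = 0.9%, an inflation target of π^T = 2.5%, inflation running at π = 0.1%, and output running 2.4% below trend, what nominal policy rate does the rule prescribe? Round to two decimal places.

-1.40%

Output 2.4% below potential → ŷ = -2.4.
r = 0.9 + 0.1 + 0.5 × (0.1 − 2.5) + 0.5 × (-2.4)
   = 0.9 + 0.1 − 1.2 − 1.2 = -1.40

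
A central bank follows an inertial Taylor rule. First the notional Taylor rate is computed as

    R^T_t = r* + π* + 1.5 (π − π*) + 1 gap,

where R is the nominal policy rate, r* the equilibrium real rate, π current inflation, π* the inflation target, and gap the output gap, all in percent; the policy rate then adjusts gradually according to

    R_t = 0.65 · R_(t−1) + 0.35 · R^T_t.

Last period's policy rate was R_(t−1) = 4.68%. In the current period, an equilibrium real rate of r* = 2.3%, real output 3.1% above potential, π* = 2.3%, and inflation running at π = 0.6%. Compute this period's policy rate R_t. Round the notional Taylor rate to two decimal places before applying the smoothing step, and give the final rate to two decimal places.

4.84%

Output 3.1% above potential → gap = 3.1.
R^T_t = 2.3 + 2.3 + 1.5 × (0.6 − 2.3) + 1 × 3.1
   = 2.3 + 2.3 − 2.55 + 3.1 = 5.15
R_t = 0.65 × 4.68 + 0.35 × 5.15 = 3.042 + 1.8025 = 4.84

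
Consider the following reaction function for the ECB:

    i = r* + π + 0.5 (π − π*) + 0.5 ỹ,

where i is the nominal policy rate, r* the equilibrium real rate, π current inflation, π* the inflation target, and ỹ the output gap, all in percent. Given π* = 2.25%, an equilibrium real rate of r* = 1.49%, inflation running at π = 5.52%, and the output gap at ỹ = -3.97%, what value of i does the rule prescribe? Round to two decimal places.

i = 1.49 + 5.52 + 0.5 × (5.52 − 2.25) + 0.5 × (-3.97)
   = 1.49 + 5.52 + 1.635 − 1.985 = 6.66

6.66%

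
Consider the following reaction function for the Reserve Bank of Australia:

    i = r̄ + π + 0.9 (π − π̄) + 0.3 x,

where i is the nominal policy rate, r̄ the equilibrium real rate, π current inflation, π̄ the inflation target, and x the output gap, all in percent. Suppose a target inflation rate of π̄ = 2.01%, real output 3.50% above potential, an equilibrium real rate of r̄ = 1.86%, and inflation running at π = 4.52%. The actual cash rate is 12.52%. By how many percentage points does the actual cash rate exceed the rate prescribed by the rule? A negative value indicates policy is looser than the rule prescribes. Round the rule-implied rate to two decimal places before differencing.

2.83 pp

Output 3.50% above potential → x = 3.50.
i = 1.86 + 4.52 + 0.9 × (4.52 − 2.01) + 0.3 × 3.50
   = 1.86 + 4.52 + 2.259 + 1.05 = 9.69
Deviation = 12.52 − 9.69 = 2.83 pp.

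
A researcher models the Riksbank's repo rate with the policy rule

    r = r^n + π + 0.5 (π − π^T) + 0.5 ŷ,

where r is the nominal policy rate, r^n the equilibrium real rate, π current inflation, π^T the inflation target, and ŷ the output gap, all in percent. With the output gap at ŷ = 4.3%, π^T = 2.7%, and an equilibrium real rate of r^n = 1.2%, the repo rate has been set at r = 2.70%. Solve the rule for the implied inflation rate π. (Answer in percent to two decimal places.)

0.47%

Collecting π: r = r^n + (1 + 0.5) π − 0.5 π^T + 0.5 ŷ
1.5 π = 2.70 − 1.2 + 0.5 × 2.7 − 0.5 × 4.3 = 0.7
π = 0.7 / 1.5 = 0.47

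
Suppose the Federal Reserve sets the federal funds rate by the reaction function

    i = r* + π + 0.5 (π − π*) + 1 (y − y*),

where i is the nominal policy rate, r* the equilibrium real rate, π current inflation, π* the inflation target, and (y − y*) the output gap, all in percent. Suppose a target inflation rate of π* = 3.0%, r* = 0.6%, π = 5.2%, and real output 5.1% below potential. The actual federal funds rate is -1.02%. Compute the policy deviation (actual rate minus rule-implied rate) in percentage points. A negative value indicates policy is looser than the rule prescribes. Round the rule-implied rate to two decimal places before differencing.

Output 5.1% below potential → (y − y*) = -5.1.
i = 0.6 + 5.2 + 0.5 × (5.2 − 3.0) + 1 × (-5.1)
   = 0.6 + 5.2 + 1.1 − 5.1 = 1.80
Deviation = -1.02 − 1.80 = -2.82 pp.

-2.82 pp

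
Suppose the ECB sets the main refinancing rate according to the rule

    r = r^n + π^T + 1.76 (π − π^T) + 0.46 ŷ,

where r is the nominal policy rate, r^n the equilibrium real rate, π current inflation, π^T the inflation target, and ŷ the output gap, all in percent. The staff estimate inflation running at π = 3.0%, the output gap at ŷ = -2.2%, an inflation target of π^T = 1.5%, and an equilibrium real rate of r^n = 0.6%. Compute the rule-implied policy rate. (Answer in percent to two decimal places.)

3.73%

r = 0.6 + 1.5 + 1.76 × (3.0 − 1.5) + 0.46 × (-2.2)
   = 0.6 + 1.5 + 2.64 − 1.012 = 3.73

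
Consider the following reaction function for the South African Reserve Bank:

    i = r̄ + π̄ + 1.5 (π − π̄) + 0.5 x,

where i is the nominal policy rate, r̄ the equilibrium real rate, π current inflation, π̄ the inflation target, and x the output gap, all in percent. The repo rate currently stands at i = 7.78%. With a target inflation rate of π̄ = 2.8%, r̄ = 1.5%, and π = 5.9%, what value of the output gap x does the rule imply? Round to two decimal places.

0.5 x = 7.78 − 1.5 − 2.8 − 1.5 × (5.9 − 2.8) = -1.17
x = -1.17 / 0.5 = -2.34

-2.34%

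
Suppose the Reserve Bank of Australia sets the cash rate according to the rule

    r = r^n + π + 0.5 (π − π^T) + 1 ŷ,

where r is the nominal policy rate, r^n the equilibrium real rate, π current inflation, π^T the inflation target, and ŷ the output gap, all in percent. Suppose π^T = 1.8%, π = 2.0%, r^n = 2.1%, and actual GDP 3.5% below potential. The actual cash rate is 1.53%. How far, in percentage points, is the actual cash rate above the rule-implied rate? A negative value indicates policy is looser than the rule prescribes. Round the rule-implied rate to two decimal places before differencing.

Output 3.5% below potential → ŷ = -3.5.
r = 2.1 + 2.0 + 0.5 × (2.0 − 1.8) + 1 × (-3.5)
   = 2.1 + 2 + 0.1 − 3.5 = 0.70
Deviation = 1.53 − 0.70 = 0.83 pp.

0.83 pp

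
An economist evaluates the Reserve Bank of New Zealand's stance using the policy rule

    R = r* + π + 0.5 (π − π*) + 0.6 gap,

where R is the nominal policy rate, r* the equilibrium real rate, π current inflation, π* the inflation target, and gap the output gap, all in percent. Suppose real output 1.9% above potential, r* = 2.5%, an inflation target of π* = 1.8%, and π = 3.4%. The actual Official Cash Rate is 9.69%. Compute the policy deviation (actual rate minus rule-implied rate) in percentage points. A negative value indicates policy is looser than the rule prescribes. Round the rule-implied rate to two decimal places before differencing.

1.85 pp

Output 1.9% above potential → gap = 1.9.
R = 2.5 + 3.4 + 0.5 × (3.4 − 1.8) + 0.6 × 1.9
   = 2.5 + 3.4 + 0.8 + 1.14 = 7.84
Deviation = 9.69 − 7.84 = 1.85 pp.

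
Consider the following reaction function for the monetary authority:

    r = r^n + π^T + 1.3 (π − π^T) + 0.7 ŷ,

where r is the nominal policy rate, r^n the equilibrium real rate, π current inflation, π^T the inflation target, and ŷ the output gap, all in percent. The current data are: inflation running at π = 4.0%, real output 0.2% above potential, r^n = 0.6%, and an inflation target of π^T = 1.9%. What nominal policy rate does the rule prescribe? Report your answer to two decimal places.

5.37%

Output 0.2% above potential → ŷ = 0.2.
r = 0.6 + 1.9 + 1.3 × (4.0 − 1.9) + 0.7 × 0.2
   = 0.6 + 1.9 + 2.73 + 0.14 = 5.37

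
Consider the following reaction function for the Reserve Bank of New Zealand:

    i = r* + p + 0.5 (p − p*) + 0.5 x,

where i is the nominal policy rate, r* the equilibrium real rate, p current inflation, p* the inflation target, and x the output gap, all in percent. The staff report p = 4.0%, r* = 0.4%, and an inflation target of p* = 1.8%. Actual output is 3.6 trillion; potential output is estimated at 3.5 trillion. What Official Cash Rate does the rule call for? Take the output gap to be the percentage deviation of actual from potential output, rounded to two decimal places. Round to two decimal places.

Output gap = 100 × (3.6 − 3.5) / 3.5 = 2.86%.
i = 0.40 + 4.00 + 0.5 × (4.00 − 1.80) + 0.5 × 2.86
   = 0.40 + 4 + 1.1 + 1.43 = 6.93

6.93%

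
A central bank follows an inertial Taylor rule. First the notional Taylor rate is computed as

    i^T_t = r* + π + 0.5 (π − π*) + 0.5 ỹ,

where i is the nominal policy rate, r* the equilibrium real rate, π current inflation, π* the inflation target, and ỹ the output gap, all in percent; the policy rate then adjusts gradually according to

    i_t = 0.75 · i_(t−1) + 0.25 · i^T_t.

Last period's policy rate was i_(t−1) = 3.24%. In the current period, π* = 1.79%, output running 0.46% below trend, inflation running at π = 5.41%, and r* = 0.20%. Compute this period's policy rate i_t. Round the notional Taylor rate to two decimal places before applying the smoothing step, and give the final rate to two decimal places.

Output 0.46% below potential → ỹ = -0.46.
i^T_t = 0.20 + 5.41 + 0.5 × (5.41 − 1.79) + 0.5 × (-0.46)
   = 0.20 + 5.41 + 1.81 − 0.23 = 7.19
i_t = 0.75 × 3.24 + 0.25 × 7.19 = 2.43 + 1.7975 = 4.23

4.23%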